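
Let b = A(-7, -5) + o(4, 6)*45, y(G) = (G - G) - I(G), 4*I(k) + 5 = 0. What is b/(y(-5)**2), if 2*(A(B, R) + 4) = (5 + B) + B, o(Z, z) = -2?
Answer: -1576/25 ≈ -63.040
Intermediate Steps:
I(k) = -5/4 (I(k) = -5/4 + (1/4)*0 = -5/4 + 0 = -5/4)
A(B, R) = -3/2 + B (A(B, R) = -4 + ((5 + B) + B)/2 = -4 + (5 + 2*B)/2 = -4 + (5/2 + B) = -3/2 + B)
y(G) = 5/4 (y(G) = (G - G) - 1*(-5/4) = 0 + 5/4 = 5/4)
b = -197/2 (b = (-3/2 - 7) - 2*45 = -17/2 - 90 = -197/2 ≈ -98.500)
b/(y(-5)**2) = -197/(2*((5/4)**2)) = -197/(2*25/16) = -197/2*16/25 = -1576/25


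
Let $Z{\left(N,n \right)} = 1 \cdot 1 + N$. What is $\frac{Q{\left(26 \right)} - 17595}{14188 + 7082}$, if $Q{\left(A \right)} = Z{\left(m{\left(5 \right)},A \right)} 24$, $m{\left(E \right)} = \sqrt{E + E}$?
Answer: $- \frac{5857}{7090} + \frac{4 \sqrt{10}}{3545} \approx -0.82253$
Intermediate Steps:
$m{\left(E \right)} = \sqrt{2} \sqrt{E}$ ($m{\left(E \right)} = \sqrt{2 E} = \sqrt{2} \sqrt{E}$)
$Z{\left(N,n \right)} = 1 + N$
$Q{\left(A \right)} = 24 + 24 \sqrt{10}$ ($Q{\left(A \right)} = \left(1 + \sqrt{2} \sqrt{5}\right) 24 = \left(1 + \sqrt{10}\right) 24 = 24 + 24 \sqrt{10}$)
$\frac{Q{\left(26 \right)} - 17595}{14188 + 7082} = \frac{\left(24 + 24 \sqrt{10}\right) - 17595}{14188 + 7082} = \frac{-17571 + 24 \sqrt{10}}{21270} = \left(-17571 + 24 \sqrt{10}\right) \frac{1}{21270} = - \frac{5857}{7090} + \frac{4 \sqrt{10}}{3545}$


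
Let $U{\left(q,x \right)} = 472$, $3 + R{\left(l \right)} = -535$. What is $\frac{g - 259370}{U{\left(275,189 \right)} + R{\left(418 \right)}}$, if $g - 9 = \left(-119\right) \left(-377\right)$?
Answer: $\frac{107249}{33} \approx 3250.0$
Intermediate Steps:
$R{\left(l \right)} = -538$ ($R{\left(l \right)} = -3 - 535 = -538$)
$g = 44872$ ($g = 9 - -44863 = 9 + 44863 = 44872$)
$\frac{g - 259370}{U{\left(275,189 \right)} + R{\left(418 \right)}} = \frac{44872 - 259370}{472 - 538} = - \frac{214498}{-66} = \left(-214498\right) \left(- \frac{1}{66}\right) = \frac{107249}{33}$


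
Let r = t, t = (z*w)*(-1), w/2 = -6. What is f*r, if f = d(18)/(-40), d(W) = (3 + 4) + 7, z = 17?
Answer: -357/5 ≈ -71.400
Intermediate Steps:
w = -12 (w = 2*(-6) = -12)
t = 204 (t = (17*(-12))*(-1) = -204*(-1) = 204)
r = 204
d(W) = 14 (d(W) = 7 + 7 = 14)
f = -7/20 (f = 14/(-40) = 14*(-1/40) = -7/20 ≈ -0.35000)
f*r = -7/20*204 = -357/5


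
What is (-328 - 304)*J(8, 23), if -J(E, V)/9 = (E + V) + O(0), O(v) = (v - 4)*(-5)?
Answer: 290088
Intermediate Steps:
O(v) = 20 - 5*v (O(v) = (-4 + v)*(-5) = 20 - 5*v)
J(E, V) = -180 - 9*E - 9*V (J(E, V) = -9*((E + V) + (20 - 5*0)) = -9*((E + V) + (20 + 0)) = -9*((E + V) + 20) = -9*(20 + E + V) = -180 - 9*E - 9*V)
(-328 - 304)*J(8, 23) = (-328 - 304)*(-180 - 9*8 - 9*23) = -632*(-180 - 72 - 207) = -632*(-459) = 290088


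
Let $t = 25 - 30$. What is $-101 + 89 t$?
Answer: $-546$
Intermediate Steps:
$t = -5$
$-101 + 89 t = -101 + 89 \left(-5\right) = -101 - 445 = -546$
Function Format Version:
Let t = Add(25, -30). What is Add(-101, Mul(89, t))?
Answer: -546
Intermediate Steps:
t = -5
Add(-101, Mul(89, t)) = Add(-101, Mul(89, -5)) = Add(-101, -445) = -546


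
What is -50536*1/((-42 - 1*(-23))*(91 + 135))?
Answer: 25268/2147 ≈ 11.769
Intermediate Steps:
-50536*1/((-42 - 1*(-23))*(91 + 135)) = -50536*1/(226*(-42 + 23)) = -50536/(226*(-19)) = -50536/(-4294) = -50536*(-1/4294) = 25268/2147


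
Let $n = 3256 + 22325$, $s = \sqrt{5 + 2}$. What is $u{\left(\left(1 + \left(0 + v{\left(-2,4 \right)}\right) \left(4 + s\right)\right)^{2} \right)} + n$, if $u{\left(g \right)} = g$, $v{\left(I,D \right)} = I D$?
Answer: $26990 + 496 \sqrt{7} \approx 28302.0$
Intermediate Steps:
$v{\left(I,D \right)} = D I$
$s = \sqrt{7} \approx 2.6458$
$n = 25581$
$u{\left(\left(1 + \left(0 + v{\left(-2,4 \right)}\right) \left(4 + s\right)\right)^{2} \right)} + n = \left(1 + \left(0 + 4 \left(-2\right)\right) \left(4 + \sqrt{7}\right)\right)^{2} + 25581 = \left(1 + \left(0 - 8\right) \left(4 + \sqrt{7}\right)\right)^{2} + 25581 = \left(1 - 8 \left(4 + \sqrt{7}\right)\right)^{2} + 25581 = \left(1 - \left(32 + 8 \sqrt{7}\right)\right)^{2} + 25581 = \left(-31 - 8 \sqrt{7}\right)^{2} + 25581 = 25581 + \left(-31 - 8 \sqrt{7}\right)^{2}$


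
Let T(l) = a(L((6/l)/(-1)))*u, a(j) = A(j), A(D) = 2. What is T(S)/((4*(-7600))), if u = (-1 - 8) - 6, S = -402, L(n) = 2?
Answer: 3/3040 ≈ 0.00098684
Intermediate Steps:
a(j) = 2
u = -15 (u = -9 - 6 = -15)
T(l) = -30 (T(l) = 2*(-15) = -30)
T(S)/((4*(-7600))) = -30/(4*(-7600)) = -30/(-30400) = -30*(-1/30400) = 3/3040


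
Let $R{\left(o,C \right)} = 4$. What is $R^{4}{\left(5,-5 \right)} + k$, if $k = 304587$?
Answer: $304843$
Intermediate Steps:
$R^{4}{\left(5,-5 \right)} + k = 4^{4} + 304587 = 256 + 304587 = 304843$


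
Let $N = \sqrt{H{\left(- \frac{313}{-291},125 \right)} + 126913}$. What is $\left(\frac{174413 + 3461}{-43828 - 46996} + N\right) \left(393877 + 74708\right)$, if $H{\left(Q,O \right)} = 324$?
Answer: $- \frac{41674544145}{45412} + 468585 \sqrt{127237} \approx 1.6623 \cdot 10^{8}$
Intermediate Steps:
$N = \sqrt{127237}$ ($N = \sqrt{324 + 126913} = \sqrt{127237} \approx 356.7$)
$\left(\frac{174413 + 3461}{-43828 - 46996} + N\right) \left(393877 + 74708\right) = \left(\frac{174413 + 3461}{-43828 - 46996} + \sqrt{127237}\right) \left(393877 + 74708\right) = \left(\frac{177874}{-90824} + \sqrt{127237}\right) 468585 = \left(177874 \left(- \frac{1}{90824}\right) + \sqrt{127237}\right) 468585 = \left(- \frac{88937}{45412} + \sqrt{127237}\right) 468585 = - \frac{41674544145}{45412} + 468585 \sqrt{127237}$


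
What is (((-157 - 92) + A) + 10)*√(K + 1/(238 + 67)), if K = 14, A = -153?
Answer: -392*√1302655/305 ≈ -1466.9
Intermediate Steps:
(((-157 - 92) + A) + 10)*√(K + 1/(238 + 67)) = (((-157 - 92) - 153) + 10)*√(14 + 1/(238 + 67)) = ((-249 - 153) + 10)*√(14 + 1/305) = (-402 + 10)*√(14 + 1/305) = -392*√1302655/305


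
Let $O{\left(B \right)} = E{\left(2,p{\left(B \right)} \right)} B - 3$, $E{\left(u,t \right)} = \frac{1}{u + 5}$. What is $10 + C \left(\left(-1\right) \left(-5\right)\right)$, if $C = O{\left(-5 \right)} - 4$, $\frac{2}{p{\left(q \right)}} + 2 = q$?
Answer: $- \frac{200}{7} \approx -28.571$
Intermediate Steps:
$p{\left(q \right)} = \frac{2}{-2 + q}$
$E{\left(u,t \right)} = \frac{1}{5 + u}$
$O{\left(B \right)} = -3 + \frac{B}{7}$ ($O{\left(B \right)} = \frac{B}{5 + 2} - 3 = \frac{B}{7} - 3 = -3 + \frac{B}{7}$)
$C = - \frac{54}{7}$ ($C = \left(-3 + \frac{1}{7} \left(-5\right)\right) - 4 = \left(-3 - \frac{5}{7}\right) - 4 = - \frac{26}{7} - 4 = - \frac{54}{7} \approx -7.7143$)
$10 + C \left(\left(-1\right) \left(-5\right)\right) = 10 - \frac{54 \left(\left(-1\right) \left(-5\right)\right)}{7} = 10 - \frac{270}{7} = - \frac{200}{7}$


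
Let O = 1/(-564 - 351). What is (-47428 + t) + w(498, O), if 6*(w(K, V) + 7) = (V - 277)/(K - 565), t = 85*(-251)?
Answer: -12647707822/183915 ≈ -68769.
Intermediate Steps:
O = -1/915 (O = 1/(-915) = -1/915 ≈ -0.0010929)
t = -21335
w(K, V) = -7 + (-277 + V)/(6*(-565 + K)) (w(K, V) = -7 + ((V - 277)/(K - 565))/6 = -7 + ((-277 + V)/(-565 + K))/6 = -7 + (-277 + V)/(6*(-565 + K)))
(-47428 + t) + w(498, O) = (-47428 - 21335) + (23453 - 1/915 - 42*498)/(6*(-565 + 498)) = -68763 + (1/6)*(23453 - 1/915 - 20916)/(-67) = -68763 + (1/6)*(-1/67)*(2321354/915) = -68763 - 1160677/183915 = -12647707822/183915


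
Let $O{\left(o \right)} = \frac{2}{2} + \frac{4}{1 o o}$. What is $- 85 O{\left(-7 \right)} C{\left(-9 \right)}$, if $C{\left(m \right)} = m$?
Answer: $\frac{40545}{49} \approx 827.45$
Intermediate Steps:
$O{\left(o \right)} = 1 + \frac{4}{o^{2}}$ ($O{\left(o \right)} = 2 \cdot \frac{1}{2} + \frac{4}{o o} = 1 + \frac{4}{o^{2}}$)
$- 85 O{\left(-7 \right)} C{\left(-9 \right)} = - 85 \left(1 + \frac{4}{49}\right) \left(-9\right) = \left(-85\right) \frac{53}{49} \left(-9\right) = \left(- \frac{4505}{49}\right) \left(-9\right) = \frac{40545}{49}$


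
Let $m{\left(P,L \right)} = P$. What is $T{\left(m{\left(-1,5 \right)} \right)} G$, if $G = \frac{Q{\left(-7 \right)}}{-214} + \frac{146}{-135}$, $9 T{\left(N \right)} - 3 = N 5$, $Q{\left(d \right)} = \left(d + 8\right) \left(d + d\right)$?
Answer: $\frac{29354}{130005} \approx 0.22579$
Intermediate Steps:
$Q{\left(d \right)} = 2 d \left(8 + d\right)$ ($Q{\left(d \right)} = \left(8 + d\right) 2 d = 2 d \left(8 + d\right)$)
$T{\left(N \right)} = \frac{1}{3} + \frac{5 N}{9}$ ($T{\left(N \right)} = \frac{1}{3} + \frac{N 5}{9} = \frac{1}{3} + \frac{5 N}{9}$)
$G = - \frac{14677}{14445}$ ($G = \frac{2 \left(-7\right) \left(8 - 7\right)}{-214} + \frac{146}{-135} = 2 \left(-7\right) 1 \left(- \frac{1}{214}\right) + 146 \left(- \frac{1}{135}\right) = \left(-14\right) \left(- \frac{1}{214}\right) - \frac{146}{135} = \frac{7}{107} - \frac{146}{135} = - \frac{14677}{14445} \approx -1.0161$)
$T{\left(m{\left(-1,5 \right)} \right)} G = \left(\frac{1}{3} + \frac{5}{9} \left(-1\right)\right) \left(- \frac{14677}{14445}\right) = \left(\frac{1}{3} - \frac{5}{9}\right) \left(- \frac{14677}{14445}\right) = \left(- \frac{2}{9}\right) \left(- \frac{14677}{14445}\right) = \frac{29354}{130005}$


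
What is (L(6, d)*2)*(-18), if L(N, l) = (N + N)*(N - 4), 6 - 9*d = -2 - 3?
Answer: -864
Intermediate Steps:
d = 11/9 (d = ⅔ - (-2 - 3)/9 = ⅔ - ⅑*(-5) = ⅔ + 5/9 = 11/9 ≈ 1.2222)
L(N, l) = 2*N*(-4 + N) (L(N, l) = (2*N)*(-4 + N) = 2*N*(-4 + N))
(L(6, d)*2)*(-18) = ((2*6*(-4 + 6))*2)*(-18) = ((2*6*2)*2)*(-18) = (24*2)*(-18) = 48*(-18) = -864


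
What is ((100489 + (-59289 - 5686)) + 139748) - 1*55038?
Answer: 120224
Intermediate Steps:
((100489 + (-59289 - 5686)) + 139748) - 1*55038 = ((100489 - 64975) + 139748) - 55038 = (35514 + 139748) - 55038 = 175262 - 55038 = 120224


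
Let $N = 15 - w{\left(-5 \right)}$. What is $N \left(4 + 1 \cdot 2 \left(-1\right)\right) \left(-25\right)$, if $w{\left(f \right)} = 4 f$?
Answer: $-1750$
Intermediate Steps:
$N = 35$ ($N = 15 - 4 \left(-5\right) = 15 - -20 = 15 + 20 = 35$)
$N \left(4 + 1 \cdot 2 \left(-1\right)\right) \left(-25\right) = 35 \left(4 + 1 \cdot 2 \left(-1\right)\right) \left(-25\right) = 35 \left(4 + 2 \left(-1\right)\right) \left(-25\right) = 35 \left(4 - 2\right) \left(-25\right) = 35 \cdot 2 \left(-25\right) = 70 \left(-25\right) = -1750$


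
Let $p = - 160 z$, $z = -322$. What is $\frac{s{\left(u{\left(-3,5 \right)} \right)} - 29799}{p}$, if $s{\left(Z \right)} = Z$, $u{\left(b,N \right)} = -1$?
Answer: $- \frac{745}{1288} \approx -0.57842$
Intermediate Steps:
$p = 51520$ ($p = \left(-160\right) \left(-322\right) = 51520$)
$\frac{s{\left(u{\left(-3,5 \right)} \right)} - 29799}{p} = \frac{-1 - 29799}{51520} = \left(-29800\right) \frac{1}{51520} = - \frac{745}{1288}$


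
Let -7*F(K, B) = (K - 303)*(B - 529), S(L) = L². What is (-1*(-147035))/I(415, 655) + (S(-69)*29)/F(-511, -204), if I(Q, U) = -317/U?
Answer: -57463585521461/189141854 ≈ -3.0381e+5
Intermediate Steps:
F(K, B) = -(-529 + B)*(-303 + K)/7 (F(K, B) = -(K - 303)*(B - 529)/7 = -(-303 + K)*(-529 + B)/7 = -(-529 + B)*(-303 + K)/7)
(-1*(-147035))/I(415, 655) + (S(-69)*29)/F(-511, -204) = (-1*(-147035))/((-317/655)) + ((-69)²*29)/(-160287/7 + (303/7)*(-204) + (529/7)*(-511) - ⅐*(-204)*(-511)) = 147035/((-317*1/655)) + (4761*29)/(-160287/7 - 61812/7 - 38617 - 14892) = 147035/(-317/655) + 138069/(-596662/7) = 147035*(-655/317) + 138069*(-7/596662) = -96307925/317 - 966483/596662 = -57463585521461/189141854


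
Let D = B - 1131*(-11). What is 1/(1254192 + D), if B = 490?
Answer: 1/1267123 ≈ 7.8919e-7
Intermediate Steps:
D = 12931 (D = 490 - 1131*(-11) = 490 + 12441 = 12931)
1/(1254192 + D) = 1/(1254192 + 12931) = 1/1267123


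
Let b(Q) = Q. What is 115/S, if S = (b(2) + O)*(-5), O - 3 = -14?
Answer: 23/9 ≈ 2.5556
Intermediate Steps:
O = -11 (O = 3 - 14 = -11)
S = 45 (S = (2 - 11)*(-5) = -9*(-5) = 45)
115/S = 115/45 = 115*(1/45) = 23/9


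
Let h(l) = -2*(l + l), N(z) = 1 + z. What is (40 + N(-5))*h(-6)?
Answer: 864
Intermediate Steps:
h(l) = -4*l
(40 + N(-5))*h(-6) = (40 + (1 - 5))*(-4*(-6)) = (40 - 4)*24 = 36*24 = 864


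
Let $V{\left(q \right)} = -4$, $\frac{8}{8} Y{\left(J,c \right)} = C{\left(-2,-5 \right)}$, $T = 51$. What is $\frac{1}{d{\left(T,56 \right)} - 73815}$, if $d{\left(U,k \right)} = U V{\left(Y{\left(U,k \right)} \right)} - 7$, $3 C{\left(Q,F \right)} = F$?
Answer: $- \frac{1}{74026} \approx -1.3509 \cdot 10^{-5}$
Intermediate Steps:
$C{\left(Q,F \right)} = \frac{F}{3}$
$Y{\left(J,c \right)} = - \frac{5}{3}$ ($Y{\left(J,c \right)} = \frac{1}{3} \left(-5\right) = - \frac{5}{3}$)
$d{\left(U,k \right)} = -7 - 4 U$ ($d{\left(U,k \right)} = U \left(-4\right) - 7 = - 4 U - 7 = -7 - 4 U$)
$\frac{1}{d{\left(T,56 \right)} - 73815} = \frac{1}{\left(-7 - 204\right) - 73815} = \frac{1}{-211 - 73815} = \frac{1}{-74026} = - \frac{1}{74026}$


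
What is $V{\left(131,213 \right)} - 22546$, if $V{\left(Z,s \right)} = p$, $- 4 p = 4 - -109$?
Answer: $- \frac{90297}{4} \approx -22574.0$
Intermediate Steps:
$p = - \frac{113}{4}$ ($p = - \frac{4 - -109}{4} = - \frac{4 + 109}{4} = \left(- \frac{1}{4}\right) 113 = - \frac{113}{4} \approx -28.25$)
$V{\left(Z,s \right)} = - \frac{113}{4}$
$V{\left(131,213 \right)} - 22546 = - \frac{113}{4} - 22546 = - \frac{90297}{4}$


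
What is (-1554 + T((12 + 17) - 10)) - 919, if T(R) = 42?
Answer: -2431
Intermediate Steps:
(-1554 + T((12 + 17) - 10)) - 919 = (-1554 + 42) - 919 = -1512 - 919 = -2431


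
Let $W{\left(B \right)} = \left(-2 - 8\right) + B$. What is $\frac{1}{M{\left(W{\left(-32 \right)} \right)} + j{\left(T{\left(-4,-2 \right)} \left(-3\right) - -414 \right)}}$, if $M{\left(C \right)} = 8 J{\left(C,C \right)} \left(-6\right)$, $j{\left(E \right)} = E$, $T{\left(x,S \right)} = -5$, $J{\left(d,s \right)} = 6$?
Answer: $\frac{1}{141} \approx 0.0070922$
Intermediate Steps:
$W{\left(B \right)} = -10 + B$
$M{\left(C \right)} = -288$ ($M{\left(C \right)} = 8 \cdot 6 \left(-6\right) = 48 \left(-6\right) = -288$)
$\frac{1}{M{\left(W{\left(-32 \right)} \right)} + j{\left(T{\left(-4,-2 \right)} \left(-3\right) - -414 \right)}} = \frac{1}{-288 - -429} = \frac{1}{-288 + \left(15 + 414\right)} = \frac{1}{-288 + 429} = \frac{1}{141}$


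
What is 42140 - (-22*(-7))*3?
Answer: 41678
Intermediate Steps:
42140 - (-22*(-7))*3 = 42140 - 154*3 = 42140 - 1*462 = 42140 - 462 = 41678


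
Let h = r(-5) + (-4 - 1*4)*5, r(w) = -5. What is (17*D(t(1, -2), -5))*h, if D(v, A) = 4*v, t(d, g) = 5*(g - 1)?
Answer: 45900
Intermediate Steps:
t(d, g) = -5 + 5*g (t(d, g) = 5*(-1 + g) = -5 + 5*g)
h = -45 (h = -5 + (-4 - 1*4)*5 = -5 + (-4 - 4)*5 = -5 - 8*5 = -5 - 40 = -45)
(17*D(t(1, -2), -5))*h = (17*(4*(-5 + 5*(-2))))*(-45) = (17*(4*(-5 - 10)))*(-45) = (17*(4*(-15)))*(-45) = (17*(-60))*(-45) = -1020*(-45) = 45900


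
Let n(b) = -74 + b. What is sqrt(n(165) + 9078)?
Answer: sqrt(9169) ≈ 95.755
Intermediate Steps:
sqrt(n(165) + 9078) = sqrt((-74 + 165) + 9078) = sqrt(91 + 9078) = sqrt(9169)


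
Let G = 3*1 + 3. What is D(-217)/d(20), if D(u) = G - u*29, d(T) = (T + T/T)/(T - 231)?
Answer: -1329089/21 ≈ -63290.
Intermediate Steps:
G = 6 (G = 3 + 3 = 6)
d(T) = (1 + T)/(-231 + T) (d(T) = (T + 1)/(-231 + T) = (1 + T)/(-231 + T))
D(u) = 6 - 29*u (D(u) = 6 - u*29 = 6 - 29*u)
D(-217)/d(20) = (6 - 29*(-217))/(((1 + 20)/(-231 + 20))) = (6 + 6293)/((21/(-211))) = 6299/((-1/211*21)) = 6299/(-21/211) = 6299*(-211/21) = -1329089/21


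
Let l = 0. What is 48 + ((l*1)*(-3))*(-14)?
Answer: 48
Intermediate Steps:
48 + ((l*1)*(-3))*(-14) = 48 + ((0*1)*(-3))*(-14) = 48 + (0*(-3))*(-14) = 48 + 0*(-14) = 48 + 0 = 48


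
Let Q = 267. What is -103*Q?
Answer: -27501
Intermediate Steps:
-103*Q = -103*267 = -27501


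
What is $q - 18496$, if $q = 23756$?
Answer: $5260$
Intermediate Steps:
$q - 18496 = 23756 - 18496 = 5260$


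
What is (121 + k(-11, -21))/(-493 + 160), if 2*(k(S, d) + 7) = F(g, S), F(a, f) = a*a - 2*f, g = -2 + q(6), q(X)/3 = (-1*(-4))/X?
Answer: -125/333 ≈ -0.37538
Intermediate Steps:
q(X) = 12/X (q(X) = 3*((-1*(-4))/X) = 3*(4/X) = 12/X)
g = 0 (g = -2 + 12/6 = -2 + 12*(1/6) = -2 + 2 = 0)
F(a, f) = a**2 - 2*f
k(S, d) = -7 - S (k(S, d) = -7 + (0**2 - 2*S)/2 = -7 + (0 - 2*S)/2 = -7 + (-2*S)/2 = -7 - S)
(121 + k(-11, -21))/(-493 + 160) = (121 + (-7 - 1*(-11)))/(-493 + 160) = (121 + (-7 + 11))/(-333) = (121 + 4)*(-1/333) = 125*(-1/333) = -125/333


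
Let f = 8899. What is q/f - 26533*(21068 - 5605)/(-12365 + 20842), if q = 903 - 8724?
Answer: -47417481194/979699 ≈ -48400.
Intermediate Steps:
q = -7821
q/f - 26533*(21068 - 5605)/(-12365 + 20842) = -7821/8899 - 26533*(21068 - 5605)/(-12365 + 20842) = -7821*1/8899 - 26533/(8477/15463) = -711/809 - 26533/(8477*(1/15463)) = -711/809 - 26533/1211/2209 = -711/809 - 26533*2209/1211 = -711/809 - 58611397/1211 = -47417481194/979699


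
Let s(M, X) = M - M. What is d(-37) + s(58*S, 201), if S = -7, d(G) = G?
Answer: -37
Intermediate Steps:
s(M, X) = 0
d(-37) + s(58*S, 201) = -37 + 0 = -37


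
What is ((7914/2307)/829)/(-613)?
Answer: -2638/390788113 ≈ -6.7505e-6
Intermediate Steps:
((7914/2307)/829)/(-613) = ((7914*(1/2307))*(1/829))*(-1/613) = ((2638/769)*(1/829))*(-1/613) = (2638/637501)*(-1/613) = -2638/390788113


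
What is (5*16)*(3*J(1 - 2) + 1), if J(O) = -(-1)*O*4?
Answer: -880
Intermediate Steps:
J(O) = 4*O (J(O) = O*4 = 4*O)
(5*16)*(3*J(1 - 2) + 1) = (5*16)*(3*(4*(1 - 2)) + 1) = 80*(3*(4*(-1)) + 1) = 80*(3*(-4) + 1) = 80*(-12 + 1) = 80*(-11) = -880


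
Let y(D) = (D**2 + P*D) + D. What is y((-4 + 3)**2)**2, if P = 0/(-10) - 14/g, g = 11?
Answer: 64/121 ≈ 0.52893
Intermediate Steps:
P = -14/11 (P = 0/(-10) - 14/11 = 0*(-1/10) - 14*1/11 = 0 - 14/11 = -14/11 ≈ -1.2727)
y(D) = D**2 - 3*D/11 (y(D) = (D**2 - 14*D/11) + D = D**2 - 3*D/11)
y((-4 + 3)**2)**2 = ((-4 + 3)**2*(-3 + 11*(-4 + 3)**2)/11)**2 = ((1/11)*(-1)**2*(-3 + 11*(-1)**2))**2 = ((1/11)*1*(-3 + 11*1))**2 = ((1/11)*1*(-3 + 11))**2 = ((1/11)*1*8)**2 = (8/11)**2 = 64/121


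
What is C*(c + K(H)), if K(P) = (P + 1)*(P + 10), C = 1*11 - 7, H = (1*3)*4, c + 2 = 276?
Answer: 2240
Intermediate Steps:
c = 274 (c = -2 + 276 = 274)
H = 12 (H = 3*4 = 12)
C = 4 (C = 11 - 7 = 4)
K(P) = (1 + P)*(10 + P)
C*(c + K(H)) = 4*(274 + (10 + 12² + 11*12)) = 4*(274 + (10 + 144 + 132)) = 4*(274 + 286) = 4*560 = 2240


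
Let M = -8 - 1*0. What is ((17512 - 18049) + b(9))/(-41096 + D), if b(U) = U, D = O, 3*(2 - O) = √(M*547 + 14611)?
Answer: 195278688/15198441289 - 1584*√10235/15198441289 ≈ 0.012838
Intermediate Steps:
M = -8 (M = -8 + 0 = -8)
O = 2 - √10235/3 (O = 2 - √(-8*547 + 14611)/3 = 2 - √(-4376 + 14611)/3 = 2 - √10235/3 ≈ -31.723)
D = 2 - √10235/3 ≈ -31.723
((17512 - 18049) + b(9))/(-41096 + D) = ((17512 - 18049) + 9)/(-41096 + (2 - √10235/3)) = (-537 + 9)/(-41094 - √10235/3) = -528/(-41094 - √10235/3)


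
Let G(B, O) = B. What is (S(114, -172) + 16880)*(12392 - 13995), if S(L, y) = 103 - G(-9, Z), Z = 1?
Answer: -27238176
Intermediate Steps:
S(L, y) = 112 (S(L, y) = 103 - 1*(-9) = 103 + 9 = 112)
(S(114, -172) + 16880)*(12392 - 13995) = (112 + 16880)*(12392 - 13995) = 16992*(-1603) = -27238176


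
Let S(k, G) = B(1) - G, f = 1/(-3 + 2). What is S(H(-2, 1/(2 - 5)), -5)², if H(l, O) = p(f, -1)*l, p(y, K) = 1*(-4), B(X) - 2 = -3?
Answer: 16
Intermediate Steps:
B(X) = -1 (B(X) = 2 - 3 = -1)
f = -1 (f = 1/(-1) = -1)
p(y, K) = -4
H(l, O) = -4*l
S(k, G) = -1 - G
S(H(-2, 1/(2 - 5)), -5)² = (-1 - 1*(-5))² = (-1 + 5)² = 4² = 16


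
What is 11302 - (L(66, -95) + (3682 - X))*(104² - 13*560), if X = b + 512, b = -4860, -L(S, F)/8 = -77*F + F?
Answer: 175856582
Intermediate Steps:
L(S, F) = 608*F (L(S, F) = -8*(-77*F + F) = -(-608)*F = 608*F)
X = -4348 (X = -4860 + 512 = -4348)
11302 - (L(66, -95) + (3682 - X))*(104² - 13*560) = 11302 - (608*(-95) + (3682 - 1*(-4348)))*(104² - 13*560) = 11302 - (-57760 + (3682 + 4348))*(10816 - 7280) = 11302 - (-57760 + 8030)*3536 = 11302 - (-49730)*3536 = 11302 - 1*(-175845280) = 11302 + 175845280 = 175856582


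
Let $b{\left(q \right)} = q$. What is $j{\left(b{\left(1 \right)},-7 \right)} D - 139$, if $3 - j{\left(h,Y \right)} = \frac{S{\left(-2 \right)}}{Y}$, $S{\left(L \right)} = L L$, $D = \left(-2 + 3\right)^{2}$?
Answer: $- \frac{948}{7} \approx -135.43$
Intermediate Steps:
$D = 1$ ($D = 1^{2} = 1$)
$S{\left(L \right)} = L^{2}$
$j{\left(h,Y \right)} = 3 - \frac{4}{Y}$ ($j{\left(h,Y \right)} = 3 - \frac{\left(-2\right)^{2}}{Y} = 3 - \frac{4}{Y}$)
$j{\left(b{\left(1 \right)},-7 \right)} D - 139 = \left(3 - \frac{4}{-7}\right) 1 - 139 = \left(3 - - \frac{4}{7}\right) 1 - 139 = \left(3 + \frac{4}{7}\right) 1 - 139 = \frac{25}{7} \cdot 1 - 139 = \frac{25}{7} - 139 = - \frac{948}{7}$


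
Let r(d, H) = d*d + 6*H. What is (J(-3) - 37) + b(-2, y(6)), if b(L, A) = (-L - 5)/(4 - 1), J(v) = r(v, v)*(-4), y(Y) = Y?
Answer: -2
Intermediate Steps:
r(d, H) = d² + 6*H
J(v) = -24*v - 4*v² (J(v) = (v² + 6*v)*(-4) = -24*v - 4*v²)
b(L, A) = -5/3 - L/3 (b(L, A) = (-5 - L)/3 = (-5 - L)*(⅓) = -5/3 - L/3)
(J(-3) - 37) + b(-2, y(6)) = (4*(-3)*(-6 - 1*(-3)) - 37) + (-5/3 - ⅓*(-2)) = (4*(-3)*(-6 + 3) - 37) + (-5/3 + ⅔) = (4*(-3)*(-3) - 37) - 1 = (36 - 37) - 1 = -1 - 1 = -2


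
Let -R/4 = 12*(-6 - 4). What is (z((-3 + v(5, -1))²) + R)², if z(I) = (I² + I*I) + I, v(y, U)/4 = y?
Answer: 28160531721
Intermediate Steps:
v(y, U) = 4*y
R = 480 (R = -48*(-6 - 4) = -48*(-10) = -4*(-120) = 480)
z(I) = I + 2*I² (z(I) = (I² + I²) + I = 2*I² + I = I + 2*I²)
(z((-3 + v(5, -1))²) + R)² = ((-3 + 4*5)²*(1 + 2*(-3 + 4*5)²) + 480)² = ((-3 + 20)²*(1 + 2*(-3 + 20)²) + 480)² = (17²*(1 + 2*17²) + 480)² = (289*(1 + 2*289) + 480)² = (289*(1 + 578) + 480)² = (289*579 + 480)² = (167331 + 480)² = 167811² = 28160531721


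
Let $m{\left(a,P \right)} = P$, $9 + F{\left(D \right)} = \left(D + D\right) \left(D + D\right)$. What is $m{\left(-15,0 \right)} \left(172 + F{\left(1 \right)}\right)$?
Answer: $0$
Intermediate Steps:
$F{\left(D \right)} = -9 + 4 D^{2}$ ($F{\left(D \right)} = -9 + \left(D + D\right) \left(D + D\right) = -9 + 2 D 2 D = -9 + 4 D^{2}$)
$m{\left(-15,0 \right)} \left(172 + F{\left(1 \right)}\right) = 0 \left(172 - \left(9 - 4 \cdot 1^{2}\right)\right) = 0 \left(172 + \left(-9 + 4 \cdot 1\right)\right) = 0 \left(172 + \left(-9 + 4\right)\right) = 0 \left(172 - 5\right) = 0 \cdot 167 = 0$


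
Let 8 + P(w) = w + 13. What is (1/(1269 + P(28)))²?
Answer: 1/1695204 ≈ 5.8990e-7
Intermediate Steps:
P(w) = 5 + w (P(w) = -8 + (w + 13) = -8 + (13 + w) = 5 + w)
(1/(1269 + P(28)))² = (1/(1269 + (5 + 28)))² = (1/(1269 + 33))² = (1/1302)² = 1/1695204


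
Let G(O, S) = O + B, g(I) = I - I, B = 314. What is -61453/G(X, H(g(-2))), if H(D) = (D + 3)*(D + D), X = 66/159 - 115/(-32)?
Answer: -14889184/77049 ≈ -193.24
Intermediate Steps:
g(I) = 0
X = 6799/1696 (X = 66*(1/159) - 115*(-1/32) = 22/53 + 115/32 = 6799/1696 ≈ 4.0088)
H(D) = 2*D*(3 + D) (H(D) = (3 + D)*(2*D) = 2*D*(3 + D))
G(O, S) = 314 + O (G(O, S) = O + 314 = 314 + O)
-61453/G(X, H(g(-2))) = -61453/(314 + 6799/1696) = -61453/539343/1696 = -61453*1696/539343 = -14889184/77049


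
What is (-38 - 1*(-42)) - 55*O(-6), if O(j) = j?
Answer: 334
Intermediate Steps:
(-38 - 1*(-42)) - 55*O(-6) = (-38 - 1*(-42)) - 55*(-6) = (-38 + 42) + 330 = 4 + 330 = 334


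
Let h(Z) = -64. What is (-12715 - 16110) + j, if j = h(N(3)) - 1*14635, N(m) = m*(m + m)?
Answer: -43524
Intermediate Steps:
N(m) = 2*m² (N(m) = m*(2*m) = 2*m²)
j = -14699 (j = -64 - 1*14635 = -64 - 14635 = -14699)
(-12715 - 16110) + j = (-12715 - 16110) - 14699 = -28825 - 14699 = -43524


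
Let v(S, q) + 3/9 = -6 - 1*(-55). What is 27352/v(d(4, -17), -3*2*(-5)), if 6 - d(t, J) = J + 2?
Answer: 41028/73 ≈ 562.03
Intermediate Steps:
d(t, J) = 4 - J (d(t, J) = 6 - (J + 2) = 6 - (2 + J) = 6 + (-2 - J) = 4 - J)
v(S, q) = 146/3 (v(S, q) = -⅓ + (-6 - 1*(-55)) = -⅓ + (-6 + 55) = -⅓ + 49 = 146/3)
27352/v(d(4, -17), -3*2*(-5)) = 27352/(146/3) = 27352*(3/146) = 41028/73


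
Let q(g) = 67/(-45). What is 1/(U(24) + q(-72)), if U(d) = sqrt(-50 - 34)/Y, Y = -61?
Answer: -11218815/16873669 + 247050*I*sqrt(21)/16873669 ≈ -0.66487 + 0.067094*I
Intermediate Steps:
U(d) = -2*I*sqrt(21)/61 (U(d) = sqrt(-50 - 34)/(-61) = sqrt(-84)*(-1/61) = (2*I*sqrt(21))*(-1/61) = -2*I*sqrt(21)/61)
q(g) = -67/45 (q(g) = 67*(-1/45) = -67/45)
1/(U(24) + q(-72)) = 1/(-2*I*sqrt(21)/61 - 67/45) = 1/(-67/45 - 2*I*sqrt(21)/61)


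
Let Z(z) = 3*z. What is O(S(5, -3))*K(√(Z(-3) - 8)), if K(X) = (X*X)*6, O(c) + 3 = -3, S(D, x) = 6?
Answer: 612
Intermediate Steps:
O(c) = -6 (O(c) = -3 - 3 = -6)
K(X) = 6*X² (K(X) = X²*6 = 6*X²)
O(S(5, -3))*K(√(Z(-3) - 8)) = -36*(√(3*(-3) - 8))² = -36*(√(-9 - 8))² = -36*(√(-17))² = -36*(I*√17)² = -36*(-17) = -6*(-102) = 612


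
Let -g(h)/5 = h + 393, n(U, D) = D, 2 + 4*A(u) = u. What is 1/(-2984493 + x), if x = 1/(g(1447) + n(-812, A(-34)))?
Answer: -9209/27484196038 ≈ -3.3507e-7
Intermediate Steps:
A(u) = -1/2 + u/4
g(h) = -1965 - 5*h (g(h) = -5*(h + 393) = -5*(393 + h) = -1965 - 5*h)
x = -1/9209 (x = 1/((-1965 - 5*1447) + (-1/2 + (1/4)*(-34))) = 1/((-1965 - 7235) + (-1/2 - 17/2)) = 1/(-9200 - 9) = 1/(-9209) = -1/9209 ≈ -0.00010859)
1/(-2984493 + x) = 1/(-2984493 - 1/9209) = 1/(-27484196038/9209) = -9209/27484196038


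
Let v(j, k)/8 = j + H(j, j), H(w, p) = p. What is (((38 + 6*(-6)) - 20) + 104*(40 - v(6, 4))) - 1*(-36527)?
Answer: 30685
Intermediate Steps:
v(j, k) = 16*j (v(j, k) = 8*(j + j) = 8*(2*j) = 16*j)
(((38 + 6*(-6)) - 20) + 104*(40 - v(6, 4))) - 1*(-36527) = (((38 + 6*(-6)) - 20) + 104*(40 - 16*6)) - 1*(-36527) = (((38 - 36) - 20) + 104*(40 - 1*96)) + 36527 = ((2 - 20) + 104*(40 - 96)) + 36527 = (-18 + 104*(-56)) + 36527 = (-18 - 5824) + 36527 = -5842 + 36527 = 30685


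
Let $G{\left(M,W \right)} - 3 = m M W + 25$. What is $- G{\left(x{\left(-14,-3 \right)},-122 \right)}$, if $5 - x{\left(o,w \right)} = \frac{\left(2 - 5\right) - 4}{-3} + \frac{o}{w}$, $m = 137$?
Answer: $-33456$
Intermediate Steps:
$x{\left(o,w \right)} = \frac{8}{3} - \frac{o}{w}$ ($x{\left(o,w \right)} = 5 - \left(\frac{\left(2 - 5\right) - 4}{-3} + \frac{o}{w}\right) = 5 - \left(\left(-3 - 4\right) \left(- \frac{1}{3}\right) + \frac{o}{w}\right) = 5 - \left(\left(-7\right) \left(- \frac{1}{3}\right) + \frac{o}{w}\right) = 5 - \left(\frac{7}{3} + \frac{o}{w}\right) = \frac{8}{3} - \frac{o}{w}$)
$G{\left(M,W \right)} = 28 + 137 M W$ ($G{\left(M,W \right)} = 3 + \left(137 M W + 25\right) = 3 + \left(25 + 137 M W\right) = 28 + 137 M W$)
$- G{\left(x{\left(-14,-3 \right)},-122 \right)} = - (28 + 137 \left(\frac{8}{3} - - \frac{14}{-3}\right) \left(-122\right)) = - (28 + 137 \left(\frac{8}{3} - \left(-14\right) \left(- \frac{1}{3}\right)\right) \left(-122\right)) = - (28 + 137 \left(\frac{8}{3} - \frac{14}{3}\right) \left(-122\right)) = - (28 + 137 \left(-2\right) \left(-122\right)) = - (28 + 33428) = \left(-1\right) 33456 = -33456$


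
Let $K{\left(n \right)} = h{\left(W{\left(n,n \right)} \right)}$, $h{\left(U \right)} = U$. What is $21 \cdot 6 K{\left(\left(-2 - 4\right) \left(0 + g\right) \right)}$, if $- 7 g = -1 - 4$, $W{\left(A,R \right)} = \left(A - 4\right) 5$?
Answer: $-5220$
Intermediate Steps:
$W{\left(A,R \right)} = -20 + 5 A$ ($W{\left(A,R \right)} = \left(-4 + A\right) 5 = -20 + 5 A$)
$g = \frac{5}{7}$ ($g = - \frac{-1 - 4}{7} = \left(- \frac{1}{7}\right) \left(-5\right) = \frac{5}{7} \approx 0.71429$)
$K{\left(n \right)} = -20 + 5 n$
$21 \cdot 6 K{\left(\left(-2 - 4\right) \left(0 + g\right) \right)} = 21 \cdot 6 \left(-20 + 5 \left(-2 - 4\right) \left(0 + \frac{5}{7}\right)\right) = 126 \left(-20 + 5 \left(\left(-6\right) \frac{5}{7}\right)\right) = 126 \left(-20 + 5 \left(- \frac{30}{7}\right)\right) = 126 \left(-20 - \frac{150}{7}\right) = 126 \left(- \frac{290}{7}\right) = -5220$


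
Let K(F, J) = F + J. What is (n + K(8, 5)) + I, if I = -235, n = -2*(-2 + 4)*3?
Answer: -234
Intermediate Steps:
n = -12 (n = -2*2*3 = -4*3 = -12)
(n + K(8, 5)) + I = (-12 + (8 + 5)) - 235 = (-12 + 13) - 235 = 1 - 235 = -234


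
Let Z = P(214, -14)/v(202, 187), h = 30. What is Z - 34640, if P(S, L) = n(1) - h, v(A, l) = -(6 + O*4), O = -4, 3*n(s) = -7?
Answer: -1039297/30 ≈ -34643.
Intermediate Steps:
n(s) = -7/3 (n(s) = (⅓)*(-7) = -7/3)
v(A, l) = 10 (v(A, l) = -(6 - 4*4) = -(6 - 16) = -1*(-10) = 10)
P(S, L) = -97/3 (P(S, L) = -7/3 - 1*30 = -7/3 - 30 = -97/3)
Z = -97/30 (Z = -97/3/10 = -97/3*⅒ = -97/30 ≈ -3.2333)
Z - 34640 = -97/30 - 34640 = -1039297/30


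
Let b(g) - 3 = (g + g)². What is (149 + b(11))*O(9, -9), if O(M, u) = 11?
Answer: 6996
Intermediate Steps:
b(g) = 3 + 4*g² (b(g) = 3 + (g + g)² = 3 + (2*g)² = 3 + 4*g²)
(149 + b(11))*O(9, -9) = (149 + (3 + 4*11²))*11 = (149 + (3 + 4*121))*11 = (149 + (3 + 484))*11 = (149 + 487)*11 = 636*11 = 6996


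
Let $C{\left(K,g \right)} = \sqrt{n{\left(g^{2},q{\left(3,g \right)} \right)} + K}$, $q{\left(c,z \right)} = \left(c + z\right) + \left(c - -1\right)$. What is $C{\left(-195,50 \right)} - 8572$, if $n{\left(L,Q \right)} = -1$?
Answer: $-8572 + 14 i \approx -8572.0 + 14.0 i$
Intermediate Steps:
$q{\left(c,z \right)} = 1 + z + 2 c$ ($q{\left(c,z \right)} = \left(c + z\right) + \left(c + 1\right) = \left(c + z\right) + \left(1 + c\right) = 1 + z + 2 c$)
$C{\left(K,g \right)} = \sqrt{-1 + K}$
$C{\left(-195,50 \right)} - 8572 = \sqrt{-1 - 195} - 8572 = \sqrt{-196} - 8572 = 14 i - 8572 = -8572 + 14 i$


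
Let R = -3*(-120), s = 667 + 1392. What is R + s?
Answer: 2419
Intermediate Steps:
s = 2059
R = 360
R + s = 360 + 2059 = 2419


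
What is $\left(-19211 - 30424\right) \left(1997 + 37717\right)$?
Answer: $-1971204390$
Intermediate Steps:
$\left(-19211 - 30424\right) \left(1997 + 37717\right) = \left(-49635\right) 39714 = -1971204390$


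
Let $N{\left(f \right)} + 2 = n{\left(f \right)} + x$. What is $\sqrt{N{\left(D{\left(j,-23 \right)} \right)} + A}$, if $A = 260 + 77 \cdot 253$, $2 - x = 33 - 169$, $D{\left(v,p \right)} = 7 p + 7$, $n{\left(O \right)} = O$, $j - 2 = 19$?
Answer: $11 \sqrt{163} \approx 140.44$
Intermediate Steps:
$j = 21$ ($j = 2 + 19 = 21$)
$D{\left(v,p \right)} = 7 + 7 p$
$x = 138$ ($x = 2 - \left(33 - 169\right) = 2 - -136 = 2 + 136 = 138$)
$N{\left(f \right)} = 136 + f$ ($N{\left(f \right)} = -2 + \left(f + 138\right) = -2 + \left(138 + f\right) = 136 + f$)
$A = 19741$ ($A = 260 + 19481 = 19741$)
$\sqrt{N{\left(D{\left(j,-23 \right)} \right)} + A} = \sqrt{\left(136 + \left(7 + 7 \left(-23\right)\right)\right) + 19741} = \sqrt{\left(136 + \left(7 - 161\right)\right) + 19741} = \sqrt{\left(136 - 154\right) + 19741} = \sqrt{-18 + 19741} = \sqrt{19723} = 11 \sqrt{163}$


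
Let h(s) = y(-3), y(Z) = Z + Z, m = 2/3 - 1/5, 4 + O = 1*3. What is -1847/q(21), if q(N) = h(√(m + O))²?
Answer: -1847/36 ≈ -51.306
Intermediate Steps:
O = -1 (O = -4 + 1*3 = -4 + 3 = -1)
m = 7/15 (m = 2*(⅓) - 1*⅕ = ⅔ - ⅕ = 7/15 ≈ 0.46667)
y(Z) = 2*Z
h(s) = -6 (h(s) = 2*(-3) = -6)
q(N) = 36 (q(N) = (-6)² = 36)
-1847/q(21) = -1847/36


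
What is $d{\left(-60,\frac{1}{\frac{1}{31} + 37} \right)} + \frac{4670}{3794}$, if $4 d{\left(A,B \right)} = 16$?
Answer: $\frac{9923}{1897} \approx 5.2309$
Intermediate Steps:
$d{\left(A,B \right)} = 4$ ($d{\left(A,B \right)} = \frac{1}{4} \cdot 16 = 4$)
$d{\left(-60,\frac{1}{\frac{1}{31} + 37} \right)} + \frac{4670}{3794} = 4 + \frac{4670}{3794} = 4 + 4670 \cdot \frac{1}{3794} = 4 + \frac{2335}{1897} = \frac{9923}{1897}$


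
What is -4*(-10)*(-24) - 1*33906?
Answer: -34866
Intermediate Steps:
-4*(-10)*(-24) - 1*33906 = 40*(-24) - 33906 = -960 - 33906 = -34866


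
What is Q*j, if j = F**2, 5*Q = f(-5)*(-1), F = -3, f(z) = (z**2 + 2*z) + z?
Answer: -18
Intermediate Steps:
f(z) = z**2 + 3*z
Q = -2 (Q = (-5*(3 - 5)*(-1))/5 = (-5*(-2)*(-1))/5 = (10*(-1))/5 = (1/5)*(-10) = -2)
j = 9 (j = (-3)**2 = 9)
Q*j = -2*9 = -18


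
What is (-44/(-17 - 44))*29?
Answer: 1276/61 ≈ 20.918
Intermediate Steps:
(-44/(-17 - 44))*29 = (-44/(-61))*29 = -1/61*(-44)*29 = (44/61)*29 = 1276/61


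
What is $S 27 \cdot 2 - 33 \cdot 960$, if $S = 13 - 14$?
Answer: $-31734$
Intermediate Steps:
$S = -1$
$S 27 \cdot 2 - 33 \cdot 960 = \left(-1\right) 27 \cdot 2 - 33 \cdot 960 = \left(-27\right) 2 - 31680 = -54 - 31680 = -31734$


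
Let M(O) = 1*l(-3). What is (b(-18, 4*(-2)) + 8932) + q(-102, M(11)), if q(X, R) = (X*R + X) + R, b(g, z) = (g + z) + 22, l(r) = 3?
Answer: 8523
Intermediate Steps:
b(g, z) = 22 + g + z
M(O) = 3 (M(O) = 1*3 = 3)
q(X, R) = R + X + R*X (q(X, R) = (R*X + X) + R = (X + R*X) + R = R + X + R*X)
(b(-18, 4*(-2)) + 8932) + q(-102, M(11)) = ((22 - 18 + 4*(-2)) + 8932) + (3 - 102 + 3*(-102)) = ((22 - 18 - 8) + 8932) + (3 - 102 - 306) = (-4 + 8932) - 405 = 8928 - 405 = 8523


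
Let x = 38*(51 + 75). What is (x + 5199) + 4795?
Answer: 14782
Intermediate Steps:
x = 4788 (x = 38*126 = 4788)
(x + 5199) + 4795 = (4788 + 5199) + 4795 = 9987 + 4795 = 14782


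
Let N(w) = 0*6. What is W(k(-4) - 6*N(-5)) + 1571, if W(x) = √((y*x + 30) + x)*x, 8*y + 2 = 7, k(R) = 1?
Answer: 1571 + √506/4 ≈ 1576.6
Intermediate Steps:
y = 5/8 (y = -¼ + (⅛)*7 = -¼ + 7/8 = 5/8 ≈ 0.62500)
N(w) = 0
W(x) = x*√(30 + 13*x/8) (W(x) = √((5*x/8 + 30) + x)*x = √((30 + 5*x/8) + x)*x = √(30 + 13*x/8)*x = x*√(30 + 13*x/8))
W(k(-4) - 6*N(-5)) + 1571 = (1 - 6*0)*√(480 + 26*(1 - 6*0))/4 + 1571 = (1 + 0)*√(480 + 26*(1 + 0))/4 + 1571 = (¼)*1*√(480 + 26*1) + 1571 = (¼)*1*√(480 + 26) + 1571 = (¼)*1*√506 + 1571 = √506/4 + 1571 = 1571 + √506/4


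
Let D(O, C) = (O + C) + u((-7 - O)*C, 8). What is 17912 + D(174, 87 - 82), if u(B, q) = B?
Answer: 17186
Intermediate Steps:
D(O, C) = C + O + C*(-7 - O) (D(O, C) = (O + C) + (-7 - O)*C = (C + O) + C*(-7 - O) = C + O + C*(-7 - O))
17912 + D(174, 87 - 82) = 17912 + ((87 - 82) + 174 - (87 - 82)*(7 + 174)) = 17912 + (5 + 174 - 1*5*181) = 17912 + (5 + 174 - 905) = 17912 - 726 = 17186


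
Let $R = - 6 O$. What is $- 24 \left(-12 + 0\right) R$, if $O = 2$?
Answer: $-3456$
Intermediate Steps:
$R = -12$ ($R = \left(-6\right) 2 = -12$)
$- 24 \left(-12 + 0\right) R = - 24 \left(-12 + 0\right) \left(-12\right) = \left(-24\right) \left(-12\right) \left(-12\right) = 288 \left(-12\right) = -3456$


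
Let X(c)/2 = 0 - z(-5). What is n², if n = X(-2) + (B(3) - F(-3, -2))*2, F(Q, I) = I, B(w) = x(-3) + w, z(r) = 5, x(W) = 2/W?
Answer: 16/9 ≈ 1.7778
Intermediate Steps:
B(w) = -⅔ + w (B(w) = 2/(-3) + w = 2*(-⅓) + w = -⅔ + w)
X(c) = -10 (X(c) = 2*(0 - 1*5) = 2*(0 - 5) = 2*(-5) = -10)
n = -4/3 (n = -10 + ((-⅔ + 3) - 1*(-2))*2 = -10 + (7/3 + 2)*2 = -10 + (13/3)*2 = -10 + 26/3 = -4/3 ≈ -1.3333)
n² = (-4/3)² = 16/9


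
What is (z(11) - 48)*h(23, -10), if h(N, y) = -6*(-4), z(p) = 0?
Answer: -1152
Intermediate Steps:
h(N, y) = 24
(z(11) - 48)*h(23, -10) = (0 - 48)*24 = -48*24 = -1152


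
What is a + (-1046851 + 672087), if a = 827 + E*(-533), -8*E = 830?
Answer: -1274553/4 ≈ -3.1864e+5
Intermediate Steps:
E = -415/4 (E = -⅛*830 = -415/4 ≈ -103.75)
a = 224503/4 (a = 827 - 415/4*(-533) = 827 + 221195/4 = 224503/4 ≈ 56126.)
a + (-1046851 + 672087) = 224503/4 + (-1046851 + 672087) = 224503/4 - 374764 = -1274553/4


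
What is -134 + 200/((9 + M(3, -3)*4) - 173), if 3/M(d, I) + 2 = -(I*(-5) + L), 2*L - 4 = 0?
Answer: -52869/391 ≈ -135.21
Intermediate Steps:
L = 2 (L = 2 + (½)*0 = 2 + 0 = 2)
M(d, I) = 3/(-4 + 5*I) (M(d, I) = 3/(-2 - (I*(-5) + 2)) = 3/(-2 - (-5*I + 2)) = 3/(-2 - (2 - 5*I)) = 3/(-2 + (-2 + 5*I)) = 3/(-4 + 5*I))
-134 + 200/((9 + M(3, -3)*4) - 173) = -134 + 200/((9 + (3/(-4 + 5*(-3)))*4) - 173) = -134 + 200/((9 + (3/(-4 - 15))*4) - 173) = -134 + 200/((9 + (3/(-19))*4) - 173) = -134 + 200/((9 + (3*(-1/19))*4) - 173) = -134 + 200/((9 - 3/19*4) - 173) = -134 + 200/((9 - 12/19) - 173) = -134 + 200/(159/19 - 173) = -134 + 200/(-3128/19) = -134 + 200*(-19/3128) = -134 - 475/391 = -52869/391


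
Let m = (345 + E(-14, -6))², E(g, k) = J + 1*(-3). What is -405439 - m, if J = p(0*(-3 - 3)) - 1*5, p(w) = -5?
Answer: -515663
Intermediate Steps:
J = -10 (J = -5 - 1*5 = -5 - 5 = -10)
E(g, k) = -13 (E(g, k) = -10 + 1*(-3) = -10 - 3 = -13)
m = 110224 (m = (345 - 13)² = 332² = 110224)
-405439 - m = -405439 - 1*110224 = -405439 - 110224 = -515663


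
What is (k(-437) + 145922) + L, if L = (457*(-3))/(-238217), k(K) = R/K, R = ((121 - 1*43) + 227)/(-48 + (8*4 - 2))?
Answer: 273430904488555/1873814922 ≈ 1.4592e+5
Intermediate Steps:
R = -305/18 (R = ((121 - 43) + 227)/(-48 + (32 - 2)) = (78 + 227)/(-48 + 30) = 305/(-18) = 305*(-1/18) = -305/18 ≈ -16.944)
k(K) = -305/(18*K)
L = 1371/238217 (L = -1371*(-1/238217) = 1371/238217 ≈ 0.0057553)
(k(-437) + 145922) + L = (-305/18/(-437) + 145922) + 1371/238217 = (-305/18*(-1/437) + 145922) + 1371/238217 = (305/7866 + 145922) + 1371/238217 = 1147822757/7866 + 1371/238217 = 273430904488555/1873814922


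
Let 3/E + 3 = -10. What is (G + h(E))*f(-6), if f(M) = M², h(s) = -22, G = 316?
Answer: 10584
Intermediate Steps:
E = -3/13 (E = 3/(-3 - 10) = 3/(-13) = 3*(-1/13) = -3/13 ≈ -0.23077)
(G + h(E))*f(-6) = (316 - 22)*(-6)² = 294*36 = 10584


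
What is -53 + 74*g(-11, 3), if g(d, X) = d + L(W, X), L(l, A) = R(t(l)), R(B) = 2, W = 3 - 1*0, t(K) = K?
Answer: -719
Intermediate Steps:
W = 3 (W = 3 + 0 = 3)
L(l, A) = 2
g(d, X) = 2 + d (g(d, X) = d + 2 = 2 + d)
-53 + 74*g(-11, 3) = -53 + 74*(2 - 11) = -53 + 74*(-9) = -53 - 666 = -719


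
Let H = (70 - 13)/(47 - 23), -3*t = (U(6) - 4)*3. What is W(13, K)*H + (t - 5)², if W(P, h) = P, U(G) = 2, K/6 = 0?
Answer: 319/8 ≈ 39.875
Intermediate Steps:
K = 0 (K = 6*0 = 0)
t = 2 (t = -(2 - 4)*3/3 = -(-2)*3/3 = -⅓*(-6) = 2)
H = 19/8 (H = 57/24 = 57*(1/24) = 19/8 ≈ 2.3750)
W(13, K)*H + (t - 5)² = 13*(19/8) + (2 - 5)² = 247/8 + (-3)² = 247/8 + 9 = 319/8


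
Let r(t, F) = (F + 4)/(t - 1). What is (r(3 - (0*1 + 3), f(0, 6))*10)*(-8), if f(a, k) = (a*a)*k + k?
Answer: 800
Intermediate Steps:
f(a, k) = k + k*a² (f(a, k) = a²*k + k = k*a² + k = k + k*a²)
r(t, F) = (4 + F)/(-1 + t)
(r(3 - (0*1 + 3), f(0, 6))*10)*(-8) = (((4 + 6*(1 + 0²))/(-1 + (3 - (0*1 + 3))))*10)*(-8) = (((4 + 6*(1 + 0))/(-1 + (3 - (0 + 3))))*10)*(-8) = (((4 + 6*1)/(-1 + (3 - 1*3)))*10)*(-8) = (((4 + 6)/(-1 + (3 - 3)))*10)*(-8) = ((10/(-1 + 0))*10)*(-8) = ((10/(-1))*10)*(-8) = (-1*10*10)*(-8) = -10*10*(-8) = -100*(-8) = 800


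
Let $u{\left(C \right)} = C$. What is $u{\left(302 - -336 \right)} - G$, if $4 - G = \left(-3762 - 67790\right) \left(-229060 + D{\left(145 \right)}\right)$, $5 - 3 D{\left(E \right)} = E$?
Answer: $\frac{49179122542}{3} \approx 1.6393 \cdot 10^{10}$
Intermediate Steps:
$D{\left(E \right)} = \frac{5}{3} - \frac{E}{3}$
$G = - \frac{49179120628}{3}$ ($G = 4 - \left(-3762 - 67790\right) \left(-229060 + \left(\frac{5}{3} - \frac{145}{3}\right)\right) = 4 - - 71552 \left(-229060 + \left(\frac{5}{3} - \frac{145}{3}\right)\right) = 4 - - 71552 \left(-229060 - \frac{140}{3}\right) = 4 - \left(-71552\right) \left(- \frac{687320}{3}\right) = 4 - \frac{49179120640}{3} = - \frac{49179120628}{3} \approx -1.6393 \cdot 10^{10}$)
$u{\left(302 - -336 \right)} - G = \left(302 - -336\right) - - \frac{49179120628}{3} = \left(302 + 336\right) + \frac{49179120628}{3} = 638 + \frac{49179120628}{3} = \frac{49179122542}{3}$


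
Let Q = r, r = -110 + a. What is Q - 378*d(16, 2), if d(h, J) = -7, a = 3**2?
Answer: 2545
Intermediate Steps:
a = 9
r = -101 (r = -110 + 9 = -101)
Q = -101
Q - 378*d(16, 2) = -101 - 378*(-7) = -101 + 2646 = 2545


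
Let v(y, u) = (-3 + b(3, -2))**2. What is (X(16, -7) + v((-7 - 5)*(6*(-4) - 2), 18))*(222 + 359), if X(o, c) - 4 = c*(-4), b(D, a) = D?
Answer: 18592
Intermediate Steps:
X(o, c) = 4 - 4*c (X(o, c) = 4 + c*(-4) = 4 - 4*c)
v(y, u) = 0 (v(y, u) = (-3 + 3)**2 = 0**2 = 0)
(X(16, -7) + v((-7 - 5)*(6*(-4) - 2), 18))*(222 + 359) = ((4 - 4*(-7)) + 0)*(222 + 359) = ((4 + 28) + 0)*581 = (32 + 0)*581 = 32*581 = 18592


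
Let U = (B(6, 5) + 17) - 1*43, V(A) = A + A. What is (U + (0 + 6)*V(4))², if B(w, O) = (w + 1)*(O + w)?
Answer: 9801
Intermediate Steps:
B(w, O) = (1 + w)*(O + w)
V(A) = 2*A
U = 51 (U = ((5 + 6 + 6² + 5*6) + 17) - 1*43 = ((5 + 6 + 36 + 30) + 17) - 43 = (77 + 17) - 43 = 94 - 43 = 51)
(U + (0 + 6)*V(4))² = (51 + (0 + 6)*(2*4))² = (51 + 6*8)² = (51 + 48)² = 99² = 9801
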